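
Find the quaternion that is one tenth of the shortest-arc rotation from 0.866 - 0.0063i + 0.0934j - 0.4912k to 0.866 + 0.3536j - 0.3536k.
0.8694 - 0.0057i + 0.1202j - 0.4792k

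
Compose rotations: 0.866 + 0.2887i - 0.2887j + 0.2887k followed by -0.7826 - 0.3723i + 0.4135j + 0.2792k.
-0.5315 - 0.3484i + 0.7721j + 0.004k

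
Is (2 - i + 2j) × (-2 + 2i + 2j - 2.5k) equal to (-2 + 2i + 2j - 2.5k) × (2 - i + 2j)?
No: pq = -6 + i - 2.5j - 11k ≠ -6 + 11i + 2.5j + k = qp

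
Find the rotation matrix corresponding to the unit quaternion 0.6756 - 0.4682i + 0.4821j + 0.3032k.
[[0.3513, -0.8611, 0.3675], [-0.0418, 0.3777, 0.925], [-0.9353, -0.3403, 0.0967]]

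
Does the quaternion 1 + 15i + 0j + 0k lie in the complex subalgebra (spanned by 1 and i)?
Yes. The quaternion 1 + 15i has j- and k-coefficients y = z = 0, so it lies in the complex subalgebra spanned by 1 and i.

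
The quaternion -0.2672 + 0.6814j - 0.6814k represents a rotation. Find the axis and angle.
axis = (0, √2/2, -√2/2), θ = 211°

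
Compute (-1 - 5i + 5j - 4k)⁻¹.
-0.0149 + 0.0746i - 0.0746j + 0.0597k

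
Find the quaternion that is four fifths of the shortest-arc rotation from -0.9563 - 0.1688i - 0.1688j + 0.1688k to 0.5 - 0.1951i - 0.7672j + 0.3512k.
-0.705 + 0.1297i + 0.6429j - 0.2697k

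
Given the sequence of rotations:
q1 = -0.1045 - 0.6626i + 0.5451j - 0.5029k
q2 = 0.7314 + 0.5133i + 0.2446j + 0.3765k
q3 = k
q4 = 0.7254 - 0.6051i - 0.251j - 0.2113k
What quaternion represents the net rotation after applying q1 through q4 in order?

q2 · q1 = 0.3197 - 0.8665i + 0.3818j + 0.0347k
q3 · q2 · q1 = -0.0347 - 0.3818i - 0.8665j + 0.3197k
q4 · q3 · q2 · q1 = -0.4061 - 0.5193i - 0.3457j + 0.6677k
-0.4061 - 0.5193i - 0.3457j + 0.6677k


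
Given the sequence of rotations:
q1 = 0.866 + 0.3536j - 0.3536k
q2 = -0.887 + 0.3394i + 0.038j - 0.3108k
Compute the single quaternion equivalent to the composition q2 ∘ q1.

q2 · q1 = -0.8915 + 0.3904i - 0.1607j + 0.1645k
-0.8915 + 0.3904i - 0.1607j + 0.1645k


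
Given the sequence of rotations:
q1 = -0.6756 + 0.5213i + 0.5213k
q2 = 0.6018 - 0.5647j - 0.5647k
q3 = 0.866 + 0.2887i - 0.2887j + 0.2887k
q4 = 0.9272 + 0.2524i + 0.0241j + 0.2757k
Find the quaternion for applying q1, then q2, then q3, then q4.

q2 · q1 = -0.1122 + 0.0193i + 0.0871j + 0.9896k
q3 · q2 · q1 = -0.3633 - 0.3265i - 0.1723j + 0.8553k
q4 · q3 · q2 · q1 = -0.4861 - 0.3263i - 0.4744j + 0.6573k
-0.4861 - 0.3263i - 0.4744j + 0.6573k


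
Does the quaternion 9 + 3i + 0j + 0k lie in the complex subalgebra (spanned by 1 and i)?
Yes. The quaternion 9 + 3i has j- and k-coefficients y = z = 0, so it lies in the complex subalgebra spanned by 1 and i.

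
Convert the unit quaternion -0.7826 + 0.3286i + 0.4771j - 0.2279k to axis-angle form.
axis = (0.5278, 0.7664, -0.3661), θ = 283°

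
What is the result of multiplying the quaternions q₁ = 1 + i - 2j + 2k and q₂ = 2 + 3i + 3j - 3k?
11 + 5i + 8j + 10k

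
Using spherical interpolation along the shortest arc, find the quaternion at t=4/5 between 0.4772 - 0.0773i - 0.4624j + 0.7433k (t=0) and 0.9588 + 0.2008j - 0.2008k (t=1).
0.998 - 0.0212i + 0.055j + 0.0219k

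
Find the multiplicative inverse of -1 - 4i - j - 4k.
-0.0294 + 0.1176i + 0.0294j + 0.1176k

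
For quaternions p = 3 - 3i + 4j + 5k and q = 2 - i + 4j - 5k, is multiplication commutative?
No: pq = 12 - 49i - 13k ≠ 12 + 31i + 40j + 3k = qp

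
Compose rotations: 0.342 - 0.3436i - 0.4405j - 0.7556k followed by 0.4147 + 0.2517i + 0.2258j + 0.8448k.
0.9661 + 0.1451i - 0.2055j - 0.0577k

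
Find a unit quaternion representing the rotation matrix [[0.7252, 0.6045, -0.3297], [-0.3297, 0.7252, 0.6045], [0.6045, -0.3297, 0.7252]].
0.891 - 0.2621i - 0.2621j - 0.2621k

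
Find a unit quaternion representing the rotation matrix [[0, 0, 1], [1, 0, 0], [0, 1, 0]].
0.5 + 0.5i + 0.5j + 0.5k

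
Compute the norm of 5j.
5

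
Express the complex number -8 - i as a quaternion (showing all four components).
-8 - i + 0j + 0k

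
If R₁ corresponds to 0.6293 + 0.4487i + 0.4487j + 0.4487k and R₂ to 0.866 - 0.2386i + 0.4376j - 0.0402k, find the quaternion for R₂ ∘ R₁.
0.4737 + 0.4528i + 0.753j + 0.0599k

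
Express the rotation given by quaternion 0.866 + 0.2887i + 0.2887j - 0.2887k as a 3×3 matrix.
[[0.6666, 0.6667, 0.3333], [-0.3333, 0.6666, -0.6667], [-0.6667, 0.3333, 0.6666]]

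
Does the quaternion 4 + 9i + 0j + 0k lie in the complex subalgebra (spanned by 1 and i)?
Yes. The quaternion 4 + 9i has j- and k-coefficients y = z = 0, so it lies in the complex subalgebra spanned by 1 and i.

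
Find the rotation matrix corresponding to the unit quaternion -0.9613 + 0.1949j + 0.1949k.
[[0.8481, 0.3747, -0.3747], [-0.3747, 0.924, 0.076], [0.3747, 0.076, 0.924]]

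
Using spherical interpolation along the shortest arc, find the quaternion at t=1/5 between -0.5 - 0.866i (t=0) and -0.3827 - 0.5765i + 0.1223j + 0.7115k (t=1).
-0.5018 - 0.8499i + 0.0272j + 0.1584k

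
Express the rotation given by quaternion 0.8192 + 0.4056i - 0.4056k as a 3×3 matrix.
[[0.671, 0.6645, -0.329], [-0.6645, 0.342, -0.6645], [-0.329, 0.6645, 0.671]]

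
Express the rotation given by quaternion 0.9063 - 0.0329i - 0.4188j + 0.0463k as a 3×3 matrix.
[[0.6449, -0.0564, -0.7622], [0.1115, 0.9935, 0.0209], [0.7561, -0.0984, 0.647]]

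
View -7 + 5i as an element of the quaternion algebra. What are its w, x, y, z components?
-7 + 5i + 0j + 0k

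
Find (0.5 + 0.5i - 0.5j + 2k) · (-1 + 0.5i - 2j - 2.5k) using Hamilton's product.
3.25 + 5i + 1.75j - 4k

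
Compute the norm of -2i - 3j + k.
√14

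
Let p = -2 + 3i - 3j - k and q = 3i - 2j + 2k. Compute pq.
-13 - 14i - 5j - k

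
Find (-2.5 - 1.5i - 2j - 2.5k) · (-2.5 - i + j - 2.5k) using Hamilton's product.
0.5 + 13.75i + 1.25j + 9k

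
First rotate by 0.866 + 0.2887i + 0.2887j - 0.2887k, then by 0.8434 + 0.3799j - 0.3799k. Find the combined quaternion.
0.511 + 0.2435i + 0.4628j - 0.6822k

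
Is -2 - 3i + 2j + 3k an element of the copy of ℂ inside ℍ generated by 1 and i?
No. The quaternion -2 - 3i + 2j + 3k has j-coefficient y = 2 and k-coefficient z = 3, not both zero, so it does not lie in the complex subalgebra spanned by 1 and i.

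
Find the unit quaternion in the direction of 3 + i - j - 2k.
0.7746 + 0.2582i - 0.2582j - 0.5164k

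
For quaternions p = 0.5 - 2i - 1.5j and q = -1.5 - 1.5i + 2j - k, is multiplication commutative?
No: pq = -0.75 + 3.75i + 1.25j - 6.75k ≠ -0.75 + 0.75i + 5.25j + 5.75k = qp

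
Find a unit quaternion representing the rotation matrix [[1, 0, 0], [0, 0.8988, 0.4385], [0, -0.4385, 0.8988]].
0.9744 - 0.225i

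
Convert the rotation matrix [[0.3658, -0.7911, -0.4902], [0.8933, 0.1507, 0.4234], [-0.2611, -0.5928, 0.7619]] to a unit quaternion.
0.7547 - 0.3366i - 0.0759j + 0.558k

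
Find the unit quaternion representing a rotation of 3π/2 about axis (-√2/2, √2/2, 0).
-0.7071 - 0.5i + 0.5j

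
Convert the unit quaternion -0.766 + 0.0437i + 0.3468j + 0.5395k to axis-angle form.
axis = (0.068, 0.5395, 0.8392), θ = 280°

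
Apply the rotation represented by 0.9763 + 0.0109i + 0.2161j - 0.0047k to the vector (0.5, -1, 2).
(1.283, -1.049, 1.582)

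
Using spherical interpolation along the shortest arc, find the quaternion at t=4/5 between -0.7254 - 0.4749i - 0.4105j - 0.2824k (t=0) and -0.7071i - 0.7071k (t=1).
-0.1716 - 0.7156i - 0.0971j - 0.6701k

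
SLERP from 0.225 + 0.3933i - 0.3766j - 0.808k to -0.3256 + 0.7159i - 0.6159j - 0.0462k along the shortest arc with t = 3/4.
-0.1992 + 0.7058i - 0.6188j - 0.2816k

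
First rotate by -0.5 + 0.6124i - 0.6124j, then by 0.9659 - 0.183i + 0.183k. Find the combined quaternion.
-0.3709 + 0.7951i - 0.4794j + 0.0206k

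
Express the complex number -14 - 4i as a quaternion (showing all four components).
-14 - 4i + 0j + 0k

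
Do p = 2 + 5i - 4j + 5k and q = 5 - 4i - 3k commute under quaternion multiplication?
No: pq = 45 + 29i - 25j + 3k ≠ 45 + 5i - 15j + 35k = qp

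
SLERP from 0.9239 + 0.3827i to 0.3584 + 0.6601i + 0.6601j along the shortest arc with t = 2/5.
0.7759 + 0.5545i + 0.3008j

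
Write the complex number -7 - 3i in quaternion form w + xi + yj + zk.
-7 - 3i + 0j + 0k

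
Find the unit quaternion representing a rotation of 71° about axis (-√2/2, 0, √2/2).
0.8141 - 0.4106i + 0.4106k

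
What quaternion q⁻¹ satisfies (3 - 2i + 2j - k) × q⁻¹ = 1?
0.1667 + 0.1111i - 0.1111j + 0.0556k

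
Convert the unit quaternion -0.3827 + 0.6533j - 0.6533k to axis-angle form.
axis = (0, √2/2, -√2/2), θ = 5π/4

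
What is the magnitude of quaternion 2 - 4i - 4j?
6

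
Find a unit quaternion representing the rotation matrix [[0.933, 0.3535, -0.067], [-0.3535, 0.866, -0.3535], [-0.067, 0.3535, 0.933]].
0.9659 + 0.183i - 0.183k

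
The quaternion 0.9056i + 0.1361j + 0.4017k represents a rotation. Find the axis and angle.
axis = (0.9056, 0.1361, 0.4017), θ = π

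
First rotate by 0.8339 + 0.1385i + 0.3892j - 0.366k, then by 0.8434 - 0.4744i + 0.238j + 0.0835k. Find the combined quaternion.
0.7069 - 0.3984i + 0.3647j - 0.4567k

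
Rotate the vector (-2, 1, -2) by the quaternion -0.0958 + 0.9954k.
(2.154, -0.6, -2)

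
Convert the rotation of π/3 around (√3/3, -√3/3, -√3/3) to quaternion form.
0.866 + 0.2887i - 0.2887j - 0.2887k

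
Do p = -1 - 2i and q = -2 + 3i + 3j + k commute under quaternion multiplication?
No: pq = 8 + i - j - 7k ≠ 8 + i - 5j + 5k = qp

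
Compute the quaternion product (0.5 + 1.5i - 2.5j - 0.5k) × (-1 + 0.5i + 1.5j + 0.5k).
2.75 - 1.75i + 2.25j + 4.25k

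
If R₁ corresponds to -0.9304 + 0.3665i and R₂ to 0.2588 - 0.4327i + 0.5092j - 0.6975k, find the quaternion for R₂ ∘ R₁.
-0.0822 + 0.4974i - 0.7294j + 0.4623k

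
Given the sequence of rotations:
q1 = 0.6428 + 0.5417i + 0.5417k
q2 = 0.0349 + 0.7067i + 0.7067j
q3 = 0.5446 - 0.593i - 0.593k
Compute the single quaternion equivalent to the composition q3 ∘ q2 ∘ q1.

q2 · q1 = -0.3604 + 0.856i + 0.0714j - 0.3639k
q3 · q2 · q1 = 0.0955 + 0.7222i - 0.6845j - 0.0268k
0.0955 + 0.7222i - 0.6845j - 0.0268k


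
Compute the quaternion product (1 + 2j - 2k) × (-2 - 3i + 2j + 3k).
7i + 4j + 13k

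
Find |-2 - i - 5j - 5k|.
√55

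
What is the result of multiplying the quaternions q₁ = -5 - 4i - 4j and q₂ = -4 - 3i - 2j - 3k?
43i + 14j + 11k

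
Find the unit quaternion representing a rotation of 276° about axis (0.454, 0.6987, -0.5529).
-0.7431 + 0.3038i + 0.4675j - 0.37k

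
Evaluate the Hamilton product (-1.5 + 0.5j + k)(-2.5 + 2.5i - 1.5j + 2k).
2.5 - 1.25i + 3.5j - 6.75k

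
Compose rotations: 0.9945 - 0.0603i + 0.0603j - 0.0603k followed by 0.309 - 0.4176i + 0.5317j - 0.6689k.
0.2097 - 0.4257i + 0.5626j - 0.677k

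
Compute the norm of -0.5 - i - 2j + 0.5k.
2.345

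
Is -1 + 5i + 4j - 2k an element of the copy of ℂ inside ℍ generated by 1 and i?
No. The quaternion -1 + 5i + 4j - 2k has j-coefficient y = 4 and k-coefficient z = -2, not both zero, so it does not lie in the complex subalgebra spanned by 1 and i.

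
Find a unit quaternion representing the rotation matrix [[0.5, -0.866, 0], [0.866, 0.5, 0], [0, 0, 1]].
0.866 + 0.5k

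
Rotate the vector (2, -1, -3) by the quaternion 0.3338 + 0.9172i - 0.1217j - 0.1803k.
(3.15, 1.766, 0.981)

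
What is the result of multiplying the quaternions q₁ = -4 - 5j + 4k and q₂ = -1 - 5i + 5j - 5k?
49 + 25i - 35j - 9k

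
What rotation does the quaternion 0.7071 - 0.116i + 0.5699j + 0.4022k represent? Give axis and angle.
axis = (-0.164, 0.806, 0.5688), θ = π/2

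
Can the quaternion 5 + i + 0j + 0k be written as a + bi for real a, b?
Yes. The quaternion 5 + i has j- and k-coefficients y = z = 0, so it lies in the complex subalgebra spanned by 1 and i.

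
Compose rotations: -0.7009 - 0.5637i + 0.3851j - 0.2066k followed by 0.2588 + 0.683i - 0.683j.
0.4666 - 0.4835i + 0.7195j - 0.1755k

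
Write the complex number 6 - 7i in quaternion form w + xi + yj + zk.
6 - 7i + 0j + 0k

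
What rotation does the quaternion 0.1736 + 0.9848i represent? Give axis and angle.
axis = (1, 0, 0), θ = 160°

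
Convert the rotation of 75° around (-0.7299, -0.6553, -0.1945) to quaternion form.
0.7934 - 0.4443i - 0.3989j - 0.1184k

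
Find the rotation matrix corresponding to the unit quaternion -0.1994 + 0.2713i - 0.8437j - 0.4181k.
[[-0.7733, -0.6245, 0.1096], [-0.2911, 0.5032, 0.8137], [-0.5633, 0.5973, -0.5709]]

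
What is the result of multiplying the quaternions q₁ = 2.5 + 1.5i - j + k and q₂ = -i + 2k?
-0.5 - 4.5i - 4j + 4k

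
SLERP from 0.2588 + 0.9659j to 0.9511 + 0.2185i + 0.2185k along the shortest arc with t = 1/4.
0.5419 + 0.0732i + 0.834j + 0.0732k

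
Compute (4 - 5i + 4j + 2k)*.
4 + 5i - 4j - 2k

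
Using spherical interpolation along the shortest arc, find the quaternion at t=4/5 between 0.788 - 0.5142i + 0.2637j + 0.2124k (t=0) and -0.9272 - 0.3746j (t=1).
0.9247 - 0.1089i + 0.362j + 0.045k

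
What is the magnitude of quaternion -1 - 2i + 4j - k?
√22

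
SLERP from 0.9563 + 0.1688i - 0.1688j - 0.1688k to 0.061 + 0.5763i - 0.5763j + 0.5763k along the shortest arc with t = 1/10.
0.9342 + 0.2456i - 0.2456j - 0.0811k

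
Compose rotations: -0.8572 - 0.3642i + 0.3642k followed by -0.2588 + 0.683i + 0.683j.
0.4706 - 0.2425i - 0.8342j + 0.1545k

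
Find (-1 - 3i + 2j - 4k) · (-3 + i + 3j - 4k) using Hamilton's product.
-16 + 12i - 25j + 5k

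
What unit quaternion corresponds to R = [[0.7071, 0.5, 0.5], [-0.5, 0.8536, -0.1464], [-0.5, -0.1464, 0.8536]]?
0.9239 + 0.2706j - 0.2706k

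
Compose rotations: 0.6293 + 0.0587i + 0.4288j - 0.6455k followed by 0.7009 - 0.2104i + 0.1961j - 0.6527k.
-0.052 + 0.062i + 0.2498j - 0.9649k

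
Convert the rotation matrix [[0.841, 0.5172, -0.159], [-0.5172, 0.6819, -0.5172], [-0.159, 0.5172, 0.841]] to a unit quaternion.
0.917 + 0.282i - 0.282k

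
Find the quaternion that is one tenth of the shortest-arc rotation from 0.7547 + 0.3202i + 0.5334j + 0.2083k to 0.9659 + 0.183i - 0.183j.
0.802 + 0.3149i + 0.4701j + 0.1916k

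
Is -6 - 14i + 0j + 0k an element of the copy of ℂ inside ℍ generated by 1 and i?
Yes. The quaternion -6 - 14i has j- and k-coefficients y = z = 0, so it lies in the complex subalgebra spanned by 1 and i.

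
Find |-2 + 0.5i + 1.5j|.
2.55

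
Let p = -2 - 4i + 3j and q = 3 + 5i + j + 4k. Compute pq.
11 - 10i + 23j - 27k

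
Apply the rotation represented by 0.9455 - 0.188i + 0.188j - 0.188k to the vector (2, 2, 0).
(2.287, 0.865, -1.422)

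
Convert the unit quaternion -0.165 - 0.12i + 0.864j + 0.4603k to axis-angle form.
axis = (-0.1217, 0.876, 0.4667), θ = 199°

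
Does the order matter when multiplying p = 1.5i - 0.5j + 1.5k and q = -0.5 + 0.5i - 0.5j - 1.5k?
Yes: pq = 1.25 + 0.75i + 3.25j - 1.25k ≠ 1.25 - 2.25i - 2.75j - 0.25k = qp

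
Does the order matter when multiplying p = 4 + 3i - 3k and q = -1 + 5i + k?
Yes: pq = -16 + 17i - 18j + 7k ≠ -16 + 17i + 18j + 7k = qp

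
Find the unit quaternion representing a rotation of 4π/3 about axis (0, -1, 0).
-0.5 - 0.866j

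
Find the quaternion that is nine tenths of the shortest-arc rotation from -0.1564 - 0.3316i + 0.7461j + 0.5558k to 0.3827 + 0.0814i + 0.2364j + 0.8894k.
0.3367 + 0.0369i + 0.3062j + 0.8897k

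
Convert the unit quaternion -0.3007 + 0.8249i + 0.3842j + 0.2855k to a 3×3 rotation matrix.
[[0.5418, 0.8056, 0.24], [0.4622, -0.5239, 0.7155], [0.7021, -0.2767, -0.6561]]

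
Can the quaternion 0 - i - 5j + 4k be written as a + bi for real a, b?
No. The quaternion -i - 5j + 4k has j-coefficient y = -5 and k-coefficient z = 4, not both zero, so it does not lie in the complex subalgebra spanned by 1 and i.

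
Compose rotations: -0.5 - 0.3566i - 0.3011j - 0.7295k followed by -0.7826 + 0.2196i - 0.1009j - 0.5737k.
0.0207 + 0.0701i + 0.6509j + 0.7557k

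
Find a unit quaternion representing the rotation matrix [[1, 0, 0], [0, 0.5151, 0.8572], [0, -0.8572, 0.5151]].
0.8704 - 0.4924i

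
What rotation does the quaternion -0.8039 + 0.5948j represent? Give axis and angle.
axis = (0, 1, 0), θ = 287°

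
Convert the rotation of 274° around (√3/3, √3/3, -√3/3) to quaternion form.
-0.7314 + 0.3938i + 0.3938j - 0.3938k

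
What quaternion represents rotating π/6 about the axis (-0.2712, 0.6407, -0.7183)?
0.9659 - 0.0702i + 0.1658j - 0.1859k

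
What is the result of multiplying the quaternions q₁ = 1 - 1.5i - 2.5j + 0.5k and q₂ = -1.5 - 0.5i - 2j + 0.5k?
-7.5 + 1.5i + 2.25j + 1.5k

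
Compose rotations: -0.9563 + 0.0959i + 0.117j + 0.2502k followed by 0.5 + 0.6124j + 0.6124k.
-0.703 + 0.1295i - 0.4684j - 0.5193k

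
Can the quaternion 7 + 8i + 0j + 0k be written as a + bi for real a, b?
Yes. The quaternion 7 + 8i has j- and k-coefficients y = z = 0, so it lies in the complex subalgebra spanned by 1 and i.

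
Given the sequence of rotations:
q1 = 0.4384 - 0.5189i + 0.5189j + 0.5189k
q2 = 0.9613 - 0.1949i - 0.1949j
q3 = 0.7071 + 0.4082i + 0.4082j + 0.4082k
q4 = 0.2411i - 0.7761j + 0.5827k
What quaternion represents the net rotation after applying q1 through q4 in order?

q2 · q1 = 0.4214 - 0.6854i + 0.5145j + 0.2966k
q3 · q2 · q1 = 0.2467 - 0.4016i + 0.135j + 0.8715k
q4 · q3 · q2 · q1 = -0.3062 - 0.6956i - 0.6356j - 0.1354k
-0.3062 - 0.6956i - 0.6356j - 0.1354k


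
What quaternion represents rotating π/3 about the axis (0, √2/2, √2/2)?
0.866 + 0.3536j + 0.3536k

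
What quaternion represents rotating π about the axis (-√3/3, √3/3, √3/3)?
-0.5774i + 0.5774j + 0.5774k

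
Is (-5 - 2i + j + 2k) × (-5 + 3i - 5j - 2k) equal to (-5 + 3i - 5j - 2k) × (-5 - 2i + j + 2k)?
No: pq = 40 + 3i + 22j + 7k ≠ 40 - 13i + 18j - 7k = qp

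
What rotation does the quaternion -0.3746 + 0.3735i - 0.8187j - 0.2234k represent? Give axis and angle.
axis = (0.4028, -0.883, -0.2409), θ = 224°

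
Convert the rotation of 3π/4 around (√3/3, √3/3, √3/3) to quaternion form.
0.3827 + 0.5334i + 0.5334j + 0.5334k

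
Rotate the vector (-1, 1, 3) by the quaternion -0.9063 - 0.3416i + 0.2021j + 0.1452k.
(-2.148, -0.556, 2.466)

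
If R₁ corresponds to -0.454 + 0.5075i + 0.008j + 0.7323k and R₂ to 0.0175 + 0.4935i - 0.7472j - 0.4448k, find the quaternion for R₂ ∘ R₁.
0.0733 - 0.7588i - 0.2478j + 0.5979k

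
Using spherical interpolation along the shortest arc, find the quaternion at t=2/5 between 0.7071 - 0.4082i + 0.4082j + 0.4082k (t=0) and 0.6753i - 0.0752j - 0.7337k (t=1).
0.4661 - 0.5744i + 0.3031j + 0.6008k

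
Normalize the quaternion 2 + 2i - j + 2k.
0.5547 + 0.5547i - 0.2774j + 0.5547k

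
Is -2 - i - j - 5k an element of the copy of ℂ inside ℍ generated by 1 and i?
No. The quaternion -2 - i - j - 5k has j-coefficient y = -1 and k-coefficient z = -5, not both zero, so it does not lie in the complex subalgebra spanned by 1 and i.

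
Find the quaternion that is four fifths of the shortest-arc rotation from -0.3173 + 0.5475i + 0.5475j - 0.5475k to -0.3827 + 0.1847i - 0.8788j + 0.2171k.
0.2551 - 0.0232i + 0.9089j - 0.329k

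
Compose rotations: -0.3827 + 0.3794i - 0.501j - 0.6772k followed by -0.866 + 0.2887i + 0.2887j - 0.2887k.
0.171 - 0.7792i + 0.4094j + 0.4428k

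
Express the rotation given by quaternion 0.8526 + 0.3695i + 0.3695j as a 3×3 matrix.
[[0.7269, 0.2731, 0.6301], [0.2731, 0.7269, -0.6301], [-0.6301, 0.6301, 0.4539]]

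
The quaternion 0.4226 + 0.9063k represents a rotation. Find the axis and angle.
axis = (0, 0, 1), θ = 130°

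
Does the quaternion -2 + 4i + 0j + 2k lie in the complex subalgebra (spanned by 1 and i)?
No. The quaternion -2 + 4i + 2k has j-coefficient y = 0 and k-coefficient z = 2, not both zero, so it does not lie in the complex subalgebra spanned by 1 and i.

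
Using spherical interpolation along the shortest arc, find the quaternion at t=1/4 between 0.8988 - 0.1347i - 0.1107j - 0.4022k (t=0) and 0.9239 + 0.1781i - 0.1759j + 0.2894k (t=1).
0.9606 - 0.0567i - 0.1354j - 0.2361k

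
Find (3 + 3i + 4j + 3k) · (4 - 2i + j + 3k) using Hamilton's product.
5 + 15i + 4j + 32k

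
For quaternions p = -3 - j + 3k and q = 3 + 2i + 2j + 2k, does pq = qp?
No: pq = -13 - 14i - 3j + 5k ≠ -13 + 2i - 15j + k = qp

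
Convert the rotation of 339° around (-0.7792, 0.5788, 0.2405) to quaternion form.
-0.9833 - 0.142i + 0.1055j + 0.0438k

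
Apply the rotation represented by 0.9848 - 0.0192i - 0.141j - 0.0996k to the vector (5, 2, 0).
(5.105, 1.005, 1.388)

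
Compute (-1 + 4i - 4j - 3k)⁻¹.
-0.0238 - 0.0952i + 0.0952j + 0.0714k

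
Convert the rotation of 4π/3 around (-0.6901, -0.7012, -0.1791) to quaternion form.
-0.5 - 0.5976i - 0.6073j - 0.1551k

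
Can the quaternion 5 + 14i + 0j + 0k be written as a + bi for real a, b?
Yes. The quaternion 5 + 14i has j- and k-coefficients y = z = 0, so it lies in the complex subalgebra spanned by 1 and i.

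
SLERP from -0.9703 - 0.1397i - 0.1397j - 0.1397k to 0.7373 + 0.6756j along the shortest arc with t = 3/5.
-0.8721 - 0.0591i - 0.4821j - 0.0591k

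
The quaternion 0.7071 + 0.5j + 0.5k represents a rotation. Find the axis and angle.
axis = (0, √2/2, √2/2), θ = π/2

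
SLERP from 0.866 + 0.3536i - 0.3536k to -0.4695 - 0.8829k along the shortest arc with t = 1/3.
0.9473 + 0.2958i + 0.1232k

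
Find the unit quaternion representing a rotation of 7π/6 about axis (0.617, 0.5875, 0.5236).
-0.2588 + 0.596i + 0.5675j + 0.5058k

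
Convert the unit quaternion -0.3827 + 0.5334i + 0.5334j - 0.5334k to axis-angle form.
axis = (√3/3, √3/3, -√3/3), θ = 5π/4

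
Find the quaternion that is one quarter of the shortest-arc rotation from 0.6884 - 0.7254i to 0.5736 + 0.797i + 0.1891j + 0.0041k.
0.4056 - 0.9117i - 0.0653j - 0.0014k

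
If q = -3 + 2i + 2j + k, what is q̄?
-3 - 2i - 2j - k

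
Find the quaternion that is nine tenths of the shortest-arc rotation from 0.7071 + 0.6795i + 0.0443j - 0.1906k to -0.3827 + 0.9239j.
0.4642 + 0.0932i - 0.8804j - 0.0261k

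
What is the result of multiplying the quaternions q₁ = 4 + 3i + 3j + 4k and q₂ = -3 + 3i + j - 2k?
-16 - 7i + 13j - 26k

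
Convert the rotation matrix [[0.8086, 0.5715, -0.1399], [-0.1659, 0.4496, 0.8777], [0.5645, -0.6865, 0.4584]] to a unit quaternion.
0.8241 - 0.4745i - 0.2137j - 0.2237k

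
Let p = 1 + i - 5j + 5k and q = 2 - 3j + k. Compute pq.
-18 + 12i - 14j + 8k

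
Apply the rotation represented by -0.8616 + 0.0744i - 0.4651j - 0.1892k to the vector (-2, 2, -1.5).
(-2.942, 0.865, 0.92)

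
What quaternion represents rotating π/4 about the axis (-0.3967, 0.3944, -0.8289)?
0.9239 - 0.1518i + 0.1509j - 0.3172k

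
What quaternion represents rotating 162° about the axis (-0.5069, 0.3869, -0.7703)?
0.1564 - 0.5007i + 0.3821j - 0.7608k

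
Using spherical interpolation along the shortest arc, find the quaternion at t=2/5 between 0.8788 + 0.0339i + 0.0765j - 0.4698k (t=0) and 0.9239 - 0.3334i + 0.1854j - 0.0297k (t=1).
0.9364 - 0.1191i + 0.1257j - 0.3054k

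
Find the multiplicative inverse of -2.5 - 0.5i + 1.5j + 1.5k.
-0.2273 + 0.0455i - 0.1364j - 0.1364k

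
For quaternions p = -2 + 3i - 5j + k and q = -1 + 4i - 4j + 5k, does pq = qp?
No: pq = -35 - 32i + 2j - 3k ≠ -35 + 10i + 24j - 19k = qp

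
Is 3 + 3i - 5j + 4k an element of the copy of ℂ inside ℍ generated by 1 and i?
No. The quaternion 3 + 3i - 5j + 4k has j-coefficient y = -5 and k-coefficient z = 4, not both zero, so it does not lie in the complex subalgebra spanned by 1 and i.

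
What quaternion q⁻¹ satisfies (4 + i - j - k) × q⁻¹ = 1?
0.2105 - 0.0526i + 0.0526j + 0.0526k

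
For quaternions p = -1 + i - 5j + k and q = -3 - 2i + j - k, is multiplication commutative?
No: pq = 11 + 3i + 13j - 11k ≠ 11 - 5i + 15j + 7k = qp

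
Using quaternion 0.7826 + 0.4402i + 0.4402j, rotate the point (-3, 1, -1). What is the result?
(-2.139, 0.139, 2.531)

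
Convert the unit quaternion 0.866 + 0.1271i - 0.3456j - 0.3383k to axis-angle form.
axis = (0.2542, -0.6911, -0.6765), θ = π/3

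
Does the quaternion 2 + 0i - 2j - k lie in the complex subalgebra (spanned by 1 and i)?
No. The quaternion 2 - 2j - k has j-coefficient y = -2 and k-coefficient z = -1, not both zero, so it does not lie in the complex subalgebra spanned by 1 and i.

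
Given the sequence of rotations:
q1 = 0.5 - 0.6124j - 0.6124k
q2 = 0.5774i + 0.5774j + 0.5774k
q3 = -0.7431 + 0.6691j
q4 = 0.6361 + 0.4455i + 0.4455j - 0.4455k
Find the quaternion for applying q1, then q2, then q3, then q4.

q2 · q1 = 0.7072 + 0.2887i + 0.6423j - 0.0649k
q3 · q2 · q1 = -0.9553 - 0.258i - 0.0041j - 0.1449k
q4 · q3 · q2 · q1 = -0.5555 - 0.6561i - 0.2487j + 0.4465k
-0.5555 - 0.6561i - 0.2487j + 0.4465k


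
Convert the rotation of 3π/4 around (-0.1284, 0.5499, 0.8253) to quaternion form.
0.3827 - 0.1186i + 0.508j + 0.7625k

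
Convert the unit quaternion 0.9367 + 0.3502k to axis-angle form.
axis = (0, 0, 1), θ = 41°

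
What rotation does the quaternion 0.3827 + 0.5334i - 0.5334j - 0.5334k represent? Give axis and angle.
axis = (√3/3, -√3/3, -√3/3), θ = 3π/4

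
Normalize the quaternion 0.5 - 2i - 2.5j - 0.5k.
0.1525 - 0.61i - 0.7625j - 0.1525k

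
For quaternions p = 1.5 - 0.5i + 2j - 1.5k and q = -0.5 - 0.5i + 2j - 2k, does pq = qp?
No: pq = -8 - 1.5i + 1.75j - 2.25k ≠ -8 + 0.5i + 2.25j - 2.25k = qp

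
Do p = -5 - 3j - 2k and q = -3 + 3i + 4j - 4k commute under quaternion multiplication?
No: pq = 19 + 5i - 17j + 35k ≠ 19 - 35i - 5j + 17k = qp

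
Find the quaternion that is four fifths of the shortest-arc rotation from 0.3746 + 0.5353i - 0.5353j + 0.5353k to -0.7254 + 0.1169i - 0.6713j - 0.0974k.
-0.5642 + 0.2647i - 0.7793j + 0.0657k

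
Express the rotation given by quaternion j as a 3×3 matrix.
[[-1, 0, 0], [0, 1, 0], [0, 0, -1]]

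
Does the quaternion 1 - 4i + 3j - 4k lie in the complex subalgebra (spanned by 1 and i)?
No. The quaternion 1 - 4i + 3j - 4k has j-coefficient y = 3 and k-coefficient z = -4, not both zero, so it does not lie in the complex subalgebra spanned by 1 and i.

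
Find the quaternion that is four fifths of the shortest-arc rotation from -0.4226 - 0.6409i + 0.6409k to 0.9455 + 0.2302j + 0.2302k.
-0.9625 - 0.1723i - 0.2067j - 0.0344k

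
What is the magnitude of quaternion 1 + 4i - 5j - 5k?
√67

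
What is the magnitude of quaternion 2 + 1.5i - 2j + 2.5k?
4.062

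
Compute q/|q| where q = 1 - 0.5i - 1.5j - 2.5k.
0.3203 - 0.1601i - 0.4804j - 0.8006k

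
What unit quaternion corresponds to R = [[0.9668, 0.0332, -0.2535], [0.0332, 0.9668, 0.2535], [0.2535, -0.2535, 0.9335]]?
0.9832 - 0.1289i - 0.1289j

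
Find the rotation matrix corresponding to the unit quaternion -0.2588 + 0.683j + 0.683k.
[[-0.866, 0.3535, -0.3535], [-0.3535, 0.067, 0.933], [0.3535, 0.933, 0.067]]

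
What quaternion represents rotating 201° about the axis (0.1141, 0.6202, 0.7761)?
-0.1822 + 0.1122i + 0.6098j + 0.7631k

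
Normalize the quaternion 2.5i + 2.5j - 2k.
0.6155i + 0.6155j - 0.4924k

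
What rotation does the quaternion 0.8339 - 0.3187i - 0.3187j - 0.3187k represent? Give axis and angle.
axis = (-√3/3, -√3/3, -√3/3), θ = 67°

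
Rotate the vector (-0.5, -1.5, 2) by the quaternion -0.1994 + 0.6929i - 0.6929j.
(1.973, 0.973, -1.288)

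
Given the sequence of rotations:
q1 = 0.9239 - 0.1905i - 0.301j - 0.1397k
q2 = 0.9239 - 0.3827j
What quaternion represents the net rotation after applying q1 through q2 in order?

q2 · q1 = 0.7384 - 0.1225i - 0.6317j - 0.202k
0.7384 - 0.1225i - 0.6317j - 0.202k


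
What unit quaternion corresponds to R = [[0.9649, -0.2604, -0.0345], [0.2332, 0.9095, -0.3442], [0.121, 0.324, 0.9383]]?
0.9763 + 0.1711i - 0.0398j + 0.1264k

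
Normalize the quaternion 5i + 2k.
0.9285i + 0.3714k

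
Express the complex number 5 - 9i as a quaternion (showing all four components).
5 - 9i + 0j + 0k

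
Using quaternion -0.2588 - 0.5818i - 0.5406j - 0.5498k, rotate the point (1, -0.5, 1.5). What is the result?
(1.018, 1.494, -0.48)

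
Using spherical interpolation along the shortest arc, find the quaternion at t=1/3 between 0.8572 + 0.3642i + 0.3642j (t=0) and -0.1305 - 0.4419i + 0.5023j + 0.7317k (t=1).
0.7803 + 0.5154i + 0.0662j - 0.3481k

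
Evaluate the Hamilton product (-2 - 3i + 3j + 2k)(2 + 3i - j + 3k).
2 - i + 23j - 8k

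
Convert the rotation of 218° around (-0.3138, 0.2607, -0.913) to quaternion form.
-0.3256 - 0.2967i + 0.2465j - 0.8633k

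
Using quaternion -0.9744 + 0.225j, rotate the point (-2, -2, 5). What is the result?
(-3.99, -2, 3.617)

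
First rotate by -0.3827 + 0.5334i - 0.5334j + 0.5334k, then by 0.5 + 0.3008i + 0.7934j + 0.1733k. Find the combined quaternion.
-0.021 + 0.6672i - 0.6383j - 0.3833k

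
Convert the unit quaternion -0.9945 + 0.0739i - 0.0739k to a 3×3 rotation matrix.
[[0.9891, -0.147, -0.0109], [0.147, 0.9782, 0.147], [-0.0109, -0.147, 0.9891]]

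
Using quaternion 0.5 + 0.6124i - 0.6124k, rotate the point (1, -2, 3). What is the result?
(-3.225, -1.449, -1.225)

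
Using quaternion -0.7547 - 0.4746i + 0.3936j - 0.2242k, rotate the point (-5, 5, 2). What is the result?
(-7.271, 0.635, -0.856)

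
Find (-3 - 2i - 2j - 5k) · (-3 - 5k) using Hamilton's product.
-16 + 16i - 4j + 30k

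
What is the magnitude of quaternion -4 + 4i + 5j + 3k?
√66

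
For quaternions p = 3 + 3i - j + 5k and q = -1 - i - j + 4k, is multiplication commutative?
No: pq = -21 - 5i - 19j + 3k ≠ -21 - 7i + 15j + 11k = qp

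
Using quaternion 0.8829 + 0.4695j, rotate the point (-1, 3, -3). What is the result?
(-3.046, 3, -0.848)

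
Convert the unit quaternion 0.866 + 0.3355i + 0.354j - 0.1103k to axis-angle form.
axis = (0.6709, 0.7079, -0.2206), θ = π/3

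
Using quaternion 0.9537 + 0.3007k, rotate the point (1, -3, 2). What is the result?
(2.54, -1.884, 2)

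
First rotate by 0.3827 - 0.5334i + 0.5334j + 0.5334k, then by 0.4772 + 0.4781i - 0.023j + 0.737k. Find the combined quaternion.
0.0568 - 0.477i - 0.4024j + 0.7793k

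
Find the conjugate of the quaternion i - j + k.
-i + j - k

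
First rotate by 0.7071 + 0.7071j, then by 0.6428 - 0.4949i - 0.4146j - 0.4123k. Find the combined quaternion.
0.7477 - 0.0584i + 0.1614j - 0.6415k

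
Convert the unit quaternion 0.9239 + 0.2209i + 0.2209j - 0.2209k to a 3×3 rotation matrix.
[[0.8048, 0.5058, 0.3106], [-0.3106, 0.8048, -0.5058], [-0.5058, 0.3106, 0.8048]]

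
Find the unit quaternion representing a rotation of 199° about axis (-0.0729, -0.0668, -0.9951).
-0.165 - 0.0719i - 0.0659j - 0.9815k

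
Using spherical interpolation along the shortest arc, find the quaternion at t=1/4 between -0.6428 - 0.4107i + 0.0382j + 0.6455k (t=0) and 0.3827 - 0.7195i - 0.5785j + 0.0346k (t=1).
-0.4428 - 0.6412i - 0.1802j + 0.6003k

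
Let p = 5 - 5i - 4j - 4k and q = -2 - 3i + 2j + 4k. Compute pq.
-1 - 13i + 50j + 6k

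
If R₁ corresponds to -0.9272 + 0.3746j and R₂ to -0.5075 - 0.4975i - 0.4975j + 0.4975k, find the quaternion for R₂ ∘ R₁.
0.6569 + 0.2749i + 0.2712j - 0.6476k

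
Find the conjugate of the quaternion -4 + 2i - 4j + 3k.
-4 - 2i + 4j - 3k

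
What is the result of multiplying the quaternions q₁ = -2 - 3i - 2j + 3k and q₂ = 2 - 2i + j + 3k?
-17 - 11i - 3j - 7k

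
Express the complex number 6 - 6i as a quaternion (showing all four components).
6 - 6i + 0j + 0k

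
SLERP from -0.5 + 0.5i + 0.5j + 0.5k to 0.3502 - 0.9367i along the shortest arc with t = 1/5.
-0.4989 + 0.6318i + 0.4195j + 0.4195k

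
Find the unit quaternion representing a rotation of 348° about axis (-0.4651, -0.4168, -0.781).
-0.9945 - 0.0486i - 0.0436j - 0.0816k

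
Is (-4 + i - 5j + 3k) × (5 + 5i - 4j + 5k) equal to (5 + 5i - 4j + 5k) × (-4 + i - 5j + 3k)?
No: pq = -60 - 28i + j + 16k ≠ -60 - 2i - 19j - 26k = qp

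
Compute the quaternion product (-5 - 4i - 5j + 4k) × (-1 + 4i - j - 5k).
36 + 13i + 6j + 45k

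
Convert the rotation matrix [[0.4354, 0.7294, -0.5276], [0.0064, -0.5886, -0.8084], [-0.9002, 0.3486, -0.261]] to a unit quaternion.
0.3827 + 0.7558i + 0.2434j - 0.4723k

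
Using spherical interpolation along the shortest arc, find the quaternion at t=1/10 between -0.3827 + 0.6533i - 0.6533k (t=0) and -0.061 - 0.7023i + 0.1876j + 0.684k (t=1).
-0.3407 + 0.6656i - 0.0195j - 0.6637k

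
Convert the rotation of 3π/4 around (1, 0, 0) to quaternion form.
0.3827 + 0.9239i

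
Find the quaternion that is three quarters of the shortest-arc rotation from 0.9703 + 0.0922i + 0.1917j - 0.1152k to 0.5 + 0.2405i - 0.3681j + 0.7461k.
0.7306 + 0.232i - 0.2491j + 0.592k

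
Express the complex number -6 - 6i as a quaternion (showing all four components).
-6 - 6i + 0j + 0k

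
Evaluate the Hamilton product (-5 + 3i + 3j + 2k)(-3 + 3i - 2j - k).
14 - 23i + 10j - 16k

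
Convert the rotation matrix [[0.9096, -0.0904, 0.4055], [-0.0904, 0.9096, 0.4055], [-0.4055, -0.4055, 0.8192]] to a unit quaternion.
0.9537 - 0.2126i + 0.2126j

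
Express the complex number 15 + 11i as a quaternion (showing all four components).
15 + 11i + 0j + 0k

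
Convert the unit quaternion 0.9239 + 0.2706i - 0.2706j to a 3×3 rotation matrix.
[[0.8536, -0.1464, -0.5], [-0.1464, 0.8536, -0.5], [0.5, 0.5, 0.7071]]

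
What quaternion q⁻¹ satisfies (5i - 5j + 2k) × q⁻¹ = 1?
-0.0926i + 0.0926j - 0.037k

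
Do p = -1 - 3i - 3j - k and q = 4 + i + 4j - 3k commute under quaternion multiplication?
No: pq = 8 - 26j - 10k ≠ 8 - 26i - 6j + 8k = qp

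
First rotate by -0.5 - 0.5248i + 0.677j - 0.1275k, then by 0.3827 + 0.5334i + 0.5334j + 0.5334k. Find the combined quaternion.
-0.2045 - 0.8967i - 0.2195j + 0.3255k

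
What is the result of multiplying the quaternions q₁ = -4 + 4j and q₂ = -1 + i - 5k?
4 - 24i - 4j + 16k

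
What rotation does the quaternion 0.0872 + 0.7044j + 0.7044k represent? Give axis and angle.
axis = (0, √2/2, √2/2), θ = 170°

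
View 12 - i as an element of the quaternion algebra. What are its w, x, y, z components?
12 - i + 0j + 0k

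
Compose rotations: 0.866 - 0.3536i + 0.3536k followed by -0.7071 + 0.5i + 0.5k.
-0.6123 + 0.683i - 0.3536j + 0.183k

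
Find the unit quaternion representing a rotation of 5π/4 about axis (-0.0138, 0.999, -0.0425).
-0.3827 - 0.0127i + 0.923j - 0.0393k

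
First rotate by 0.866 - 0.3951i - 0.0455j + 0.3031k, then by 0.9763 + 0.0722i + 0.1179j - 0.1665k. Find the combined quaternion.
0.9298 - 0.2951i + 0.1016j + 0.195k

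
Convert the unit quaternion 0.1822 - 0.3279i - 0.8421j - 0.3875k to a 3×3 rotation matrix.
[[-0.7186, 0.6935, -0.0527], [0.411, 0.4847, 0.7721], [0.561, 0.5331, -0.6333]]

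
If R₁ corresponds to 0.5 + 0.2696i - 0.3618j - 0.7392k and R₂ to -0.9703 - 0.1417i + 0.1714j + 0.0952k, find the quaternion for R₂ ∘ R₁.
-0.3146 - 0.4247i + 0.3577j + 0.7699k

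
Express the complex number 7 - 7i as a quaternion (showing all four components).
7 - 7i + 0j + 0k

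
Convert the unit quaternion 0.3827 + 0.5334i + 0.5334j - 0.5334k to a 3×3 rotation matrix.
[[-0.1381, 0.9773, -0.1608], [0.1608, -0.1381, -0.9773], [-0.9773, -0.1608, -0.1381]]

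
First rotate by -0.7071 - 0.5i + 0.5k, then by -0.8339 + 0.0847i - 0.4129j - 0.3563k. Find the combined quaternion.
0.8102 + 0.1506i + 0.4278j - 0.3715k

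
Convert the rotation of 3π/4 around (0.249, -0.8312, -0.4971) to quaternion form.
0.3827 + 0.23i - 0.7679j - 0.4593k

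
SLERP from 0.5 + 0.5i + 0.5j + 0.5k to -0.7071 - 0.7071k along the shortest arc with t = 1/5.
0.5721 + 0.4156i + 0.4156j + 0.5721k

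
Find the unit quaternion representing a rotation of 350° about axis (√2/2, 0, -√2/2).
-0.9962 + 0.0616i - 0.0616k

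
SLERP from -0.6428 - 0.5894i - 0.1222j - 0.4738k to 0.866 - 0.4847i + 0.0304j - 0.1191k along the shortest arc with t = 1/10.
-0.7371 - 0.4994i - 0.1216j - 0.4388k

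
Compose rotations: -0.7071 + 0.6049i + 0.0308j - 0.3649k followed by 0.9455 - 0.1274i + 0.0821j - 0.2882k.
-0.6992 + 0.6409i - 0.2498j - 0.1948k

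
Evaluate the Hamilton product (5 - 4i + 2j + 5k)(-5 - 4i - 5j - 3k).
-16 + 19i - 67j - 12k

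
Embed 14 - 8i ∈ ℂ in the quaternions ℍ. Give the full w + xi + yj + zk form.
14 - 8i + 0j + 0k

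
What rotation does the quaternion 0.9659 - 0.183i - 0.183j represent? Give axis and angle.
axis = (-√2/2, -√2/2, 0), θ = π/6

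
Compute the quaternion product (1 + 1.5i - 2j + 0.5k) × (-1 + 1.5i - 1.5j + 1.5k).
-7 - 2.25i - j + 1.75k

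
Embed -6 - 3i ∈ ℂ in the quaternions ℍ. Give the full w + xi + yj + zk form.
-6 - 3i + 0j + 0k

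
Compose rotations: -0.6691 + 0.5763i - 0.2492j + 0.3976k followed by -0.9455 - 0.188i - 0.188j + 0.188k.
0.6194 - 0.447i + 0.5445j - 0.3465k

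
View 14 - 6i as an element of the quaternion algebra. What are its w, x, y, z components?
14 - 6i + 0j + 0k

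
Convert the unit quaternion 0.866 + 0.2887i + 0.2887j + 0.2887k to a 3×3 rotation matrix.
[[0.6666, -0.3333, 0.6667], [0.6667, 0.6666, -0.3333], [-0.3333, 0.6667, 0.6666]]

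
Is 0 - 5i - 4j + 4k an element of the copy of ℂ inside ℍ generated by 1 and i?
No. The quaternion -5i - 4j + 4k has j-coefficient y = -4 and k-coefficient z = 4, not both zero, so it does not lie in the complex subalgebra spanned by 1 and i.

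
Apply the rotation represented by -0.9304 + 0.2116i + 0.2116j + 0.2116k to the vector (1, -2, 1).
(-0.45, -1.463, 1.913)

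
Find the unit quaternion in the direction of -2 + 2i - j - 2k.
-0.5547 + 0.5547i - 0.2774j - 0.5547k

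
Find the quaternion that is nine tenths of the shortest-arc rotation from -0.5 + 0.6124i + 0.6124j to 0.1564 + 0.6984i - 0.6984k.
0.0836 + 0.7409i + 0.0791j - 0.6617k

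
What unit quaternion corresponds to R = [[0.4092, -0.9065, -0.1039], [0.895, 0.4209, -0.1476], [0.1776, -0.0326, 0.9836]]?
0.8387 + 0.0343i - 0.0839j + 0.537k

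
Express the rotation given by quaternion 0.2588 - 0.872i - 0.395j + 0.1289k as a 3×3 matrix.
[[0.6547, 0.6222, -0.4293], [0.7556, -0.554, 0.3495], [-0.0203, -0.5532, -0.8328]]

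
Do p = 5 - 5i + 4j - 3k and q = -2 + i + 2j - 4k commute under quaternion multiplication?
No: pq = -25 + 5i - 21j - 28k ≠ -25 + 25i + 25j = qp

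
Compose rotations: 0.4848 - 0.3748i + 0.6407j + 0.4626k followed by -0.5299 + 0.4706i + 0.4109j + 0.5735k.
-0.6091 + 0.2494i - 0.5729j + 0.4884k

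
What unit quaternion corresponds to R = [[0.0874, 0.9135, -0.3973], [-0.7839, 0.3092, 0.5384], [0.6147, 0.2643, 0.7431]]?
0.7314 - 0.0937i - 0.3459j - 0.5802k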